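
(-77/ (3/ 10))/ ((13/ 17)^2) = -222530/ 507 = -438.92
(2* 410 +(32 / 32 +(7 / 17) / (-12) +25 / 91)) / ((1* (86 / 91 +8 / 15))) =76227535 / 137224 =555.50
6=6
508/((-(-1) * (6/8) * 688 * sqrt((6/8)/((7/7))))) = 254 * sqrt(3)/387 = 1.14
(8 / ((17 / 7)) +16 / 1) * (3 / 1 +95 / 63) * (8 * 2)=1490432 / 1071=1391.63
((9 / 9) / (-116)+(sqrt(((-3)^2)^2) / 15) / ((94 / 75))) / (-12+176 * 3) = 2563 / 2813232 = 0.00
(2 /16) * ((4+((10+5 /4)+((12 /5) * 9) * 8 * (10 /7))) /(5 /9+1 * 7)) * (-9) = -594459 /15232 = -39.03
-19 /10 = -1.90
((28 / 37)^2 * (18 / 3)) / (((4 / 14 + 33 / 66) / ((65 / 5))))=856128 / 15059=56.85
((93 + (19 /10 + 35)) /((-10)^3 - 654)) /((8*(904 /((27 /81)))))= -433 /119617280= -0.00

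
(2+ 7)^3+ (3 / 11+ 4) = 8066 / 11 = 733.27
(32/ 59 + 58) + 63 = 7171/ 59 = 121.54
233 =233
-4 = -4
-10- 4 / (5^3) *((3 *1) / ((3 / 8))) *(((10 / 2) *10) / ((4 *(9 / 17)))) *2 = -994 / 45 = -22.09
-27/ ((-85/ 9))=243/ 85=2.86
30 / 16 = 15 / 8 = 1.88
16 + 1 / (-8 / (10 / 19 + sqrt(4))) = 298 / 19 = 15.68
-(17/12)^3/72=-4913/124416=-0.04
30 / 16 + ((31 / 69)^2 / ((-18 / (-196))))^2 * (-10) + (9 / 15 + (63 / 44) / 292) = -5405266840671091 / 117947004096240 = -45.83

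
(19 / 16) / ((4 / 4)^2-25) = -19 / 384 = -0.05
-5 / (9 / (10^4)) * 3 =-50000 / 3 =-16666.67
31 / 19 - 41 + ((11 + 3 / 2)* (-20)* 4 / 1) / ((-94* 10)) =-34206 / 893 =-38.30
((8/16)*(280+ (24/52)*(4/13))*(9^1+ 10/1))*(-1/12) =-112442/507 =-221.78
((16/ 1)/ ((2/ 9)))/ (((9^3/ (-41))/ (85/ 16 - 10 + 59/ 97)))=259571/ 15714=16.52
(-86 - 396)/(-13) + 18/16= 3973/104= 38.20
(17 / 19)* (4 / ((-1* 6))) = -34 / 57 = -0.60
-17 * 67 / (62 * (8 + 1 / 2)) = -67 / 31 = -2.16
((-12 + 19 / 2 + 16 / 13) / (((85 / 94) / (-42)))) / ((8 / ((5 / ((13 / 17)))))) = 32571 / 676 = 48.18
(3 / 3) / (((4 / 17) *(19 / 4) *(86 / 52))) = 442 / 817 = 0.54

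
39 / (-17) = -39 / 17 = -2.29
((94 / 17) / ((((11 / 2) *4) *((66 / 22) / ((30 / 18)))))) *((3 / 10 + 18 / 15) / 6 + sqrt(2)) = 235 / 6732 + 235 *sqrt(2) / 1683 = 0.23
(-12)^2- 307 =-163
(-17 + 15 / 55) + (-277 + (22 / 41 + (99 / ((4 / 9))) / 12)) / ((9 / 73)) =-136940285 / 64944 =-2108.59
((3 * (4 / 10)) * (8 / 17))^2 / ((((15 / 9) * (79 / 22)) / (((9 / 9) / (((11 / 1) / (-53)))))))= -732672 / 2853875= -0.26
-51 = -51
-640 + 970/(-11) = -8010/11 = -728.18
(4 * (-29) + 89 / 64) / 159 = -2445 / 3392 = -0.72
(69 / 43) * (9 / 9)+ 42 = 1875 / 43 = 43.60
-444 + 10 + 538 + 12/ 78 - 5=1289/ 13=99.15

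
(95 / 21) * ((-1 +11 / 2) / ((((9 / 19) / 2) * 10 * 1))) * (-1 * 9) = -1083 / 14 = -77.36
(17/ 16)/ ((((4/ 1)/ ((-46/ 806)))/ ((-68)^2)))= -112999/ 1612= -70.10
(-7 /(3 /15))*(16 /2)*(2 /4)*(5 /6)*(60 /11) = -7000 /11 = -636.36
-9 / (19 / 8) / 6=-12 / 19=-0.63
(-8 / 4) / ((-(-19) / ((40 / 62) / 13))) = -40 / 7657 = -0.01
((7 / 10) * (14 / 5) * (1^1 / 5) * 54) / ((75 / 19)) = 16758 / 3125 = 5.36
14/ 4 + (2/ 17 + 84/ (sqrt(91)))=123/ 34 + 12 * sqrt(91)/ 13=12.42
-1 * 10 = -10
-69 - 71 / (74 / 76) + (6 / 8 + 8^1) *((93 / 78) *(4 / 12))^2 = -126543841 / 900432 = -140.54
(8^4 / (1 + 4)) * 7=28672 / 5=5734.40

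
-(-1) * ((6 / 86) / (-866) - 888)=-33067347 / 37238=-888.00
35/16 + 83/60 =857/240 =3.57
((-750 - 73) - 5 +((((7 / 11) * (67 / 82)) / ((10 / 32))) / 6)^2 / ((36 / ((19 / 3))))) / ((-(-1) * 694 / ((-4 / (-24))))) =-255777663266 / 1286323179075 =-0.20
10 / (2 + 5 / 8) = 80 / 21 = 3.81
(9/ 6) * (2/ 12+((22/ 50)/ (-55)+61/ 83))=55627/ 41500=1.34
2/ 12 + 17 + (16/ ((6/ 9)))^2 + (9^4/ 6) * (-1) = -1501/ 3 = -500.33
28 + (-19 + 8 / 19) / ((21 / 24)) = 900 / 133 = 6.77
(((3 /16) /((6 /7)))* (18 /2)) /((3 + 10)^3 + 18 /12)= 63 /70352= 0.00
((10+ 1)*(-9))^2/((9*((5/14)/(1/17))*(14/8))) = 8712/85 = 102.49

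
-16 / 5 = -3.20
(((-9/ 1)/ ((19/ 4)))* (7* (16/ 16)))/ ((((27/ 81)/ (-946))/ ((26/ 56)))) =17476.11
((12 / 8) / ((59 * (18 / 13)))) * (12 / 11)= 0.02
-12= -12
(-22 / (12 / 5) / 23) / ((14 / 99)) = -1815 / 644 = -2.82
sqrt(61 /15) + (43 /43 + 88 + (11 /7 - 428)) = -2362 /7 + sqrt(915) /15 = -335.41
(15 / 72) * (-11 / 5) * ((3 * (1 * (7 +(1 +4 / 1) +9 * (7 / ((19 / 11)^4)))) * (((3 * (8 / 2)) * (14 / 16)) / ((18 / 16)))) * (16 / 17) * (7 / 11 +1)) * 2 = -1670749920 / 2215457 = -754.13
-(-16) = 16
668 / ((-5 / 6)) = -801.60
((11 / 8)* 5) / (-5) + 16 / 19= -0.53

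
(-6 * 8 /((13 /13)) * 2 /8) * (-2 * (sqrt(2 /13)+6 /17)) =144 /17+24 * sqrt(26) /13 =17.88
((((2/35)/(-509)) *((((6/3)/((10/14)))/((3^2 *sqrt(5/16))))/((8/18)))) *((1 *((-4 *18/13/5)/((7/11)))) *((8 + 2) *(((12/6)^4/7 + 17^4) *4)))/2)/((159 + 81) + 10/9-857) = -66679645824 *sqrt(5)/224652939875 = -0.66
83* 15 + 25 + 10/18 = 11435/9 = 1270.56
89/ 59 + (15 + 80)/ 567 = 56068/ 33453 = 1.68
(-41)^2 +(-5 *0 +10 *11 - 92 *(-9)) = 2619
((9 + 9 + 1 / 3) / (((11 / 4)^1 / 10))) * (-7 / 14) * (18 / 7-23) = 14300 / 21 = 680.95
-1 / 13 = -0.08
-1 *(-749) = 749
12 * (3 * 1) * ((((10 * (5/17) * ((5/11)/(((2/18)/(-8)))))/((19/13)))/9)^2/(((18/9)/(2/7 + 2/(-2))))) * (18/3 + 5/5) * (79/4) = -95184.42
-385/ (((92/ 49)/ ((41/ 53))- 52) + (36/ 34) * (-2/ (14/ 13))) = 13148905/ 1760222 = 7.47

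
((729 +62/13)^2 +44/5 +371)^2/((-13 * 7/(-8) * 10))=829132392610653184/324881375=2552108112.11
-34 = -34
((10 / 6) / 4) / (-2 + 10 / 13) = -65 / 192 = -0.34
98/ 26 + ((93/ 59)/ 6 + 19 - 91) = -104263/ 1534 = -67.97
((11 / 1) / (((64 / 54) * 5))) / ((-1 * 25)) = -297 / 4000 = -0.07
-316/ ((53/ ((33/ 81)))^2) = -38236/ 2047761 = -0.02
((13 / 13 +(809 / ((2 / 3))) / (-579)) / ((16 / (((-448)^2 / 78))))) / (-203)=63168 / 72761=0.87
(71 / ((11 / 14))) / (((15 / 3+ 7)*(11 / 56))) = 13916 / 363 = 38.34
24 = 24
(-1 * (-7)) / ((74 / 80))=280 / 37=7.57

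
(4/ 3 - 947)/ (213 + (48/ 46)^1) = -65251/ 14769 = -4.42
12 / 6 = 2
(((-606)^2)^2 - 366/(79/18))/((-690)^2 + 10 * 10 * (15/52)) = 46167853720716/162994775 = 283247.45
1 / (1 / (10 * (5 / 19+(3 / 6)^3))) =295 / 76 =3.88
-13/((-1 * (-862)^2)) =13/743044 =0.00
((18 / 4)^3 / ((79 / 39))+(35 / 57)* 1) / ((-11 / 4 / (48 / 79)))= -13141496 / 1304369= -10.07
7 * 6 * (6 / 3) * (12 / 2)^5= 653184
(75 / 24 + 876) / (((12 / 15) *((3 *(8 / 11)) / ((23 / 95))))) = 1779349 / 14592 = 121.94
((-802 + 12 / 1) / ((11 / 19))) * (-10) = 13645.45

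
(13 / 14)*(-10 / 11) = -65 / 77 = -0.84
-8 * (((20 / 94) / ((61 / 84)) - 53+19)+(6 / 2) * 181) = -11681144 / 2867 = -4074.34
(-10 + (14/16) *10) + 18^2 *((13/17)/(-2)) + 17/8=-123.01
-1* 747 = -747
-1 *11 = -11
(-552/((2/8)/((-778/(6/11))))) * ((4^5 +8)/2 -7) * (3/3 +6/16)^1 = 2204147132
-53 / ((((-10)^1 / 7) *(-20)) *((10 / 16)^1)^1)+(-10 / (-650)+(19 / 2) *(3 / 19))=-4721 / 3250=-1.45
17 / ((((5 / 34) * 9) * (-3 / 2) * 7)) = -1.22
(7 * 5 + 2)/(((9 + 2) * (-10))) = -37/110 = -0.34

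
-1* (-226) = 226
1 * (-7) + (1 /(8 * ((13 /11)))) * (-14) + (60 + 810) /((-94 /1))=-43347 /2444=-17.74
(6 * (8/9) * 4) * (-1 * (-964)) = 61696/3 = 20565.33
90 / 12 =15 / 2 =7.50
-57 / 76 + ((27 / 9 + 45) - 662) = -2459 / 4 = -614.75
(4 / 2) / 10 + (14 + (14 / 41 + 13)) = 5646 / 205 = 27.54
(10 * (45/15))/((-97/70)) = -2100/97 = -21.65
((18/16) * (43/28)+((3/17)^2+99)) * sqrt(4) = 6522723/32368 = 201.52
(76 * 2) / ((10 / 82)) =6232 / 5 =1246.40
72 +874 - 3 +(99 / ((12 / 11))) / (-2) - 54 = 6749 / 8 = 843.62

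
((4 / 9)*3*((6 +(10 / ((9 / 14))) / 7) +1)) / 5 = 332 / 135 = 2.46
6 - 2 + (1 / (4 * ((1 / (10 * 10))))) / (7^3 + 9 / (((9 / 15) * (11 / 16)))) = 16327 / 4013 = 4.07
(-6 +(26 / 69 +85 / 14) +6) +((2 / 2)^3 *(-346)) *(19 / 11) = -6281965 / 10626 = -591.19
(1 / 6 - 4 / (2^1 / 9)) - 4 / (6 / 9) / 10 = -553 / 30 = -18.43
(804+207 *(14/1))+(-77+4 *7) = 3653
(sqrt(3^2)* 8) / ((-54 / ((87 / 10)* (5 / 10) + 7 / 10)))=-101 / 45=-2.24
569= 569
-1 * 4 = -4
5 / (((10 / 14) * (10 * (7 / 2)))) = 1 / 5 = 0.20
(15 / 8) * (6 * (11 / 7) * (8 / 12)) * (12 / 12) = 165 / 14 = 11.79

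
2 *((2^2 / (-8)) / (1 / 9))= -9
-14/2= -7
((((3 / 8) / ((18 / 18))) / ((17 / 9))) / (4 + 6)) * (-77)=-2079 / 1360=-1.53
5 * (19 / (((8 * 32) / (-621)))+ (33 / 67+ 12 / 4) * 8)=-1556505 / 17152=-90.75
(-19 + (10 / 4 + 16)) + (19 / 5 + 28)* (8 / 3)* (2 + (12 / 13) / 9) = 69341 / 390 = 177.80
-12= -12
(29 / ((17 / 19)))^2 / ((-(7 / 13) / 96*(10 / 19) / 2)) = -7198986912 / 10115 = -711713.98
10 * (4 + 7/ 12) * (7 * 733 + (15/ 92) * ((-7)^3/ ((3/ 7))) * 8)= 25850825/ 138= 187324.82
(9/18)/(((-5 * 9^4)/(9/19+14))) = -55/249318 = -0.00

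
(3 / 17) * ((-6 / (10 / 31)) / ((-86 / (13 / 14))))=3627 / 102340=0.04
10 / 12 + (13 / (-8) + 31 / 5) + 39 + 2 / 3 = 1803 / 40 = 45.08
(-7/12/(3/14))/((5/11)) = -5.99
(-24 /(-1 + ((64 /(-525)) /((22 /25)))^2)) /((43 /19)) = 10.81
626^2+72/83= 32525780/83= 391876.87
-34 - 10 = -44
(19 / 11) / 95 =1 / 55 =0.02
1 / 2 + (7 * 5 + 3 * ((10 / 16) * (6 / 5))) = 37.75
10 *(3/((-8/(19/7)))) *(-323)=92055/28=3287.68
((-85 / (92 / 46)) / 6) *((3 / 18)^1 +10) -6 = -5617 / 72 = -78.01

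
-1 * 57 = -57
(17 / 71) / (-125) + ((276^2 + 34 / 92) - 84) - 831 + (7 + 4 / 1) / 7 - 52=214934061151 / 2857750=75210.94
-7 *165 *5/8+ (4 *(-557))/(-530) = -1521463/2120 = -717.67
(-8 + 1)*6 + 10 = -32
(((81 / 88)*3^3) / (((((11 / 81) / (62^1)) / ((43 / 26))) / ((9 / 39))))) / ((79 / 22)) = 708410853 / 587444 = 1205.92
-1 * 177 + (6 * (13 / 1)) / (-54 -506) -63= -67239 / 280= -240.14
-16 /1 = -16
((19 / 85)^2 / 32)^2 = 130321 / 53453440000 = 0.00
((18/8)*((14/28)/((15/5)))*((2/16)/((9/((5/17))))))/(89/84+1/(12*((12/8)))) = 105/76432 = 0.00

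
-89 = -89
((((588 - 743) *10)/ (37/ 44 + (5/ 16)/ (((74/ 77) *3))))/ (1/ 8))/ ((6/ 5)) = -403744000/ 37091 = -10885.23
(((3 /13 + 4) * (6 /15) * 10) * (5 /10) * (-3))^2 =108900 /169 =644.38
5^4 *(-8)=-5000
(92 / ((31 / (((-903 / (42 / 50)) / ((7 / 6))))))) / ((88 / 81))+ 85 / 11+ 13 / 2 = -11948429 / 4774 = -2502.81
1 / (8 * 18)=1 / 144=0.01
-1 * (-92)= 92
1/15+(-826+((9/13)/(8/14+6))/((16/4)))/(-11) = 29662247/394680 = 75.16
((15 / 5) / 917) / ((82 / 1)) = 3 / 75194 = 0.00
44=44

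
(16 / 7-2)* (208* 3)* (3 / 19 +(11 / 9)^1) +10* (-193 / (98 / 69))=-3108113 / 2793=-1112.82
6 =6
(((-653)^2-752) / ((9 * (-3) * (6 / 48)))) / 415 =-3405256 / 11205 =-303.91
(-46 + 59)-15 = -2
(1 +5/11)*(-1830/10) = -2928/11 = -266.18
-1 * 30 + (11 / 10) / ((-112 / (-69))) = -32841 / 1120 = -29.32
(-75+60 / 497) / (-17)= 37215 / 8449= 4.40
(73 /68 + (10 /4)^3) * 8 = 2271 /17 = 133.59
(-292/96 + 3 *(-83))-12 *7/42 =-6097/24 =-254.04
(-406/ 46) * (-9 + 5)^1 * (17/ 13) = 13804/ 299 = 46.17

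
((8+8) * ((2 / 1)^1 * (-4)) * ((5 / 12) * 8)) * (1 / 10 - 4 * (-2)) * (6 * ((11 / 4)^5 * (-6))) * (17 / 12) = 221767227 / 8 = 27720903.38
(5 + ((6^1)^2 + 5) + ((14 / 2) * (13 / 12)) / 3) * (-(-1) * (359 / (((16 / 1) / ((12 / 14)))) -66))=-508377 / 224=-2269.54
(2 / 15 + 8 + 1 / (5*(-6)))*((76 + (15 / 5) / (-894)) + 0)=1834407 / 2980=615.57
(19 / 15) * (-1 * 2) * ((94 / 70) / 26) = -893 / 6825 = -0.13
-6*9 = -54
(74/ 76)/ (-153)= -37/ 5814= -0.01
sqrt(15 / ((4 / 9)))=3 * sqrt(15) / 2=5.81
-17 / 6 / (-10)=17 / 60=0.28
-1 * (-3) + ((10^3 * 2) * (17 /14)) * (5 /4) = 21271 /7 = 3038.71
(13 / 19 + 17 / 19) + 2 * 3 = 144 / 19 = 7.58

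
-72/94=-36/47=-0.77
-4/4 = -1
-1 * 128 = -128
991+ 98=1089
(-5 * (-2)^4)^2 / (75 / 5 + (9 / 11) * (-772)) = -70400 / 6783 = -10.38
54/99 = 6/11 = 0.55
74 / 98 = 37 / 49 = 0.76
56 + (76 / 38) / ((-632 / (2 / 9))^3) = 644090372351 / 11501613792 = 56.00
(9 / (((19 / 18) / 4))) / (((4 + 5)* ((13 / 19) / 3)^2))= 12312 / 169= 72.85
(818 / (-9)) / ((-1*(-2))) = -409 / 9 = -45.44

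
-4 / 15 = -0.27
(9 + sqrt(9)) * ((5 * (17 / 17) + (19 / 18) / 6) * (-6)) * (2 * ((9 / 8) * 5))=-8385 / 2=-4192.50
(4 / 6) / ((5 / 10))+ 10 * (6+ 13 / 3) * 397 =123074 / 3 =41024.67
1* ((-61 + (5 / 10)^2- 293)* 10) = -7075 / 2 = -3537.50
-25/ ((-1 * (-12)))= -25/ 12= -2.08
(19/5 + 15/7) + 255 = 9133/35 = 260.94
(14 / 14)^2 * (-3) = -3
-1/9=-0.11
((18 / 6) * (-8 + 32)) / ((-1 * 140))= -18 / 35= -0.51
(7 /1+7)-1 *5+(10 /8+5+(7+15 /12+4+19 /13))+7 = 935 /26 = 35.96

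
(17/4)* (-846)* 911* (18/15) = -19653003/5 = -3930600.60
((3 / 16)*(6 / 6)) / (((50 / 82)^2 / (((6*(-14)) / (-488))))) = 105903 / 1220000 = 0.09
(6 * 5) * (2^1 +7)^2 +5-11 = 2424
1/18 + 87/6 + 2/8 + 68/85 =2809/180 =15.61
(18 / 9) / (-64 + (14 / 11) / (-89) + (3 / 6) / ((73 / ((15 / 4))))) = -1143472 / 36584595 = -0.03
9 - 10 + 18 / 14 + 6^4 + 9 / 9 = 9081 / 7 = 1297.29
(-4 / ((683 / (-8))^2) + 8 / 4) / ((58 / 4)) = 1865444 / 13528181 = 0.14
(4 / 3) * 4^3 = 256 / 3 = 85.33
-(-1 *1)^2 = -1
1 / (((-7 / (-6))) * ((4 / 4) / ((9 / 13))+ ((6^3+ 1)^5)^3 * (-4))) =-54 / 28073499212608981711155771725376703745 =-0.00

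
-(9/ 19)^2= -81/ 361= -0.22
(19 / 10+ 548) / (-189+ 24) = -1833 / 550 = -3.33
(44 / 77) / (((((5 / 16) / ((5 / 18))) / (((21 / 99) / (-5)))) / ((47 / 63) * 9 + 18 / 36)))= -0.16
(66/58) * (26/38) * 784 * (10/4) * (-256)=-215255040/551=-390662.50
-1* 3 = -3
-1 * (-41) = 41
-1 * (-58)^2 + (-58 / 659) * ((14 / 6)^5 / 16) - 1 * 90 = -4425392987 / 1281096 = -3454.38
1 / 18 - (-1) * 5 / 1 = 91 / 18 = 5.06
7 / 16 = 0.44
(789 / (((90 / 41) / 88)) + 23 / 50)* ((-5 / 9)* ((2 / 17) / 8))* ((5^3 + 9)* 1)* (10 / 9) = -317887463 / 8262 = -38475.85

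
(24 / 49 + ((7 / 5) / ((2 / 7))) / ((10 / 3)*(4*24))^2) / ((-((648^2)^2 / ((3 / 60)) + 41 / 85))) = -417832817 / 3007980227726296883200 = -0.00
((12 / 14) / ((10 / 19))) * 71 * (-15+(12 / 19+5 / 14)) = -793851 / 490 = -1620.10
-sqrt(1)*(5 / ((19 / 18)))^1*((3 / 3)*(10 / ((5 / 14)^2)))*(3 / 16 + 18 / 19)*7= -1065015 / 361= -2950.18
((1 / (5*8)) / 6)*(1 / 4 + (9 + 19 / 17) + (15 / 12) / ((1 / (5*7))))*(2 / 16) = 23 / 816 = 0.03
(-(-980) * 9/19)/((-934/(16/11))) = -70560/97603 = -0.72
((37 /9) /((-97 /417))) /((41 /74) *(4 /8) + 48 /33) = -8372804 /820329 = -10.21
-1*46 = -46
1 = 1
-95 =-95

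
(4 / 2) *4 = 8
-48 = -48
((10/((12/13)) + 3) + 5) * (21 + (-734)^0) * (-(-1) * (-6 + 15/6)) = -8701/6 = -1450.17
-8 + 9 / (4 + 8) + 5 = -9 / 4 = -2.25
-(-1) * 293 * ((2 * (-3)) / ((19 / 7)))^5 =-38292530976 / 2476099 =-15464.86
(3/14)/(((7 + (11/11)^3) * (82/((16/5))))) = 0.00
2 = 2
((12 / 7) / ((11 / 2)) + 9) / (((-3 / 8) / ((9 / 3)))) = -5736 / 77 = -74.49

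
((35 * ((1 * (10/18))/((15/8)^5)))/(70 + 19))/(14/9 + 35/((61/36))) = 999424/2354639625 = 0.00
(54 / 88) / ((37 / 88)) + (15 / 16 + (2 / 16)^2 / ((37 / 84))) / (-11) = 558 / 407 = 1.37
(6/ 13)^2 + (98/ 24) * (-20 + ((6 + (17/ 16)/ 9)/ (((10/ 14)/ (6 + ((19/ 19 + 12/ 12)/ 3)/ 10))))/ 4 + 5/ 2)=-1594501243/ 87609600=-18.20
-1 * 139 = -139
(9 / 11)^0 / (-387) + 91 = 35216 / 387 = 91.00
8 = 8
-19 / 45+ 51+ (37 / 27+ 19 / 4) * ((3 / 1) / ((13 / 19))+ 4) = 715301 / 7020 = 101.89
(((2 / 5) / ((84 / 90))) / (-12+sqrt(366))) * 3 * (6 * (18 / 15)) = 648 / 1295+54 * sqrt(366) / 1295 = 1.30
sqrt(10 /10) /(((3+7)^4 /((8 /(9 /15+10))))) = 1 /13250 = 0.00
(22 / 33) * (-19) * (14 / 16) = -133 / 12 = -11.08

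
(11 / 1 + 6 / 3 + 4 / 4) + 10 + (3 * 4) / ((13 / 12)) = 456 / 13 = 35.08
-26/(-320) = 13/160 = 0.08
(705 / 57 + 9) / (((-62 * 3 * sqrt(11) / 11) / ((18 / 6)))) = -203 * sqrt(11) / 589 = -1.14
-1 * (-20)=20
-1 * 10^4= -10000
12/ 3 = 4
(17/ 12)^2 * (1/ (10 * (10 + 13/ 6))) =289/ 17520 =0.02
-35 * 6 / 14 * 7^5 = -252105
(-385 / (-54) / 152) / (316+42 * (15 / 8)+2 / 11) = 4235 / 35657604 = 0.00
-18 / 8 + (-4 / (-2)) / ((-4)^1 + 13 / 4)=-59 / 12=-4.92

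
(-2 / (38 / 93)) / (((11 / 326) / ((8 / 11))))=-105.50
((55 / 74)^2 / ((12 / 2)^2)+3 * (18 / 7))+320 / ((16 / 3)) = 93463639 / 1379952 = 67.73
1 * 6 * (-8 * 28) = -1344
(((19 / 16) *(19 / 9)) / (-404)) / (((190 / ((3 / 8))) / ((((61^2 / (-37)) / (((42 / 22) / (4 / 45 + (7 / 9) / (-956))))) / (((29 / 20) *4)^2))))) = 327407069 / 193828436250624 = 0.00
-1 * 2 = -2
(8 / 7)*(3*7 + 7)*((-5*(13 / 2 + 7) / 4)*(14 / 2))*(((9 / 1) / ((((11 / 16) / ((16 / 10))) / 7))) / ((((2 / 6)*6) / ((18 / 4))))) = -13716864 / 11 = -1246987.64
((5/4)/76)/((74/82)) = 205/11248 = 0.02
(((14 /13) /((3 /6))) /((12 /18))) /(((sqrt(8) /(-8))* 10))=-42* sqrt(2) /65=-0.91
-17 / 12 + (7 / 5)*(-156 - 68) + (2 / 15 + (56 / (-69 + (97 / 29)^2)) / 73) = -3352949747 / 10647780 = -314.90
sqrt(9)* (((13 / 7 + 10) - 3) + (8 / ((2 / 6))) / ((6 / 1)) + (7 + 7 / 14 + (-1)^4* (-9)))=477 / 14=34.07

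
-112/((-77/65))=1040/11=94.55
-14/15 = -0.93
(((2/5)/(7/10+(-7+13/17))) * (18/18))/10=-34/4705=-0.01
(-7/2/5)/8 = -7/80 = -0.09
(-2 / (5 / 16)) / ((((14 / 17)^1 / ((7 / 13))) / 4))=-1088 / 65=-16.74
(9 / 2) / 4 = 9 / 8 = 1.12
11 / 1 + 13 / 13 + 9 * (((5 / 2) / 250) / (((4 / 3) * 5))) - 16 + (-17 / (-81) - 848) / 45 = -33280717 / 1458000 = -22.83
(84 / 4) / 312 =7 / 104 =0.07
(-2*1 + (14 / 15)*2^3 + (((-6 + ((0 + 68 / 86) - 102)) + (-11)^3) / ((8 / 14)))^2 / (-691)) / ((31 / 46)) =-64615575513361 / 4752891480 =-13595.00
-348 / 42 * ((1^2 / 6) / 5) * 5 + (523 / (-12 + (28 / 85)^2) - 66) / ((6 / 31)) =-685148185 / 1202824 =-569.62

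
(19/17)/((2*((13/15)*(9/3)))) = 95/442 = 0.21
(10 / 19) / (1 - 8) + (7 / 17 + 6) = 14327 / 2261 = 6.34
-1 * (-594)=594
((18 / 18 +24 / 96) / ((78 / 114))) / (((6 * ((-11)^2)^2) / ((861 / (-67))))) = -0.00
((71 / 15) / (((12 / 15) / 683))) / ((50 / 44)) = 533423 / 150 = 3556.15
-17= -17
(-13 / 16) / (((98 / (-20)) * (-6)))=-65 / 2352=-0.03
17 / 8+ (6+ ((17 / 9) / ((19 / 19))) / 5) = 3061 / 360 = 8.50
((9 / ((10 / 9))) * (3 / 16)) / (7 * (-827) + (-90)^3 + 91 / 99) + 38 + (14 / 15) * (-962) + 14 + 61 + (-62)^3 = -8349134954499691 / 34917129600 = -239112.87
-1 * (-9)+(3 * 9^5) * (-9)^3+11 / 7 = -903981067 / 7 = -129140152.43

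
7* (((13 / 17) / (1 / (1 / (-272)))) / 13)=-7 / 4624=-0.00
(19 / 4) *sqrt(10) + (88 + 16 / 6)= 19 *sqrt(10) / 4 + 272 / 3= 105.69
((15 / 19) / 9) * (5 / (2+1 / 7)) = 35 / 171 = 0.20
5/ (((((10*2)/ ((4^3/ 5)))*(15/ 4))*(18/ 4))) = 128/ 675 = 0.19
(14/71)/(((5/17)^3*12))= 34391/53250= 0.65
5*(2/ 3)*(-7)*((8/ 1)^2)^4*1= -1174405120/ 3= -391468373.33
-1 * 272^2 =-73984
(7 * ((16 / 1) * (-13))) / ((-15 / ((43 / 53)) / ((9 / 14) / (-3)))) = -4472 / 265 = -16.88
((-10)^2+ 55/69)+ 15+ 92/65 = 525698/4485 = 117.21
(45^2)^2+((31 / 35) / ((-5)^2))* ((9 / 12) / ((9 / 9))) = 14352187593 / 3500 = 4100625.03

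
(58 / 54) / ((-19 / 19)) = -29 / 27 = -1.07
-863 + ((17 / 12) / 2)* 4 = -5161 / 6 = -860.17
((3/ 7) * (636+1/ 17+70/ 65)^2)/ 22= 7907.96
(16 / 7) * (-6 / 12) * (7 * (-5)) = 40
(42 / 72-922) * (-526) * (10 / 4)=14539955 / 12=1211662.92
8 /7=1.14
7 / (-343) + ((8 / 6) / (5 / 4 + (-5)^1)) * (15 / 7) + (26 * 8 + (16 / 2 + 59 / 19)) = 609776 / 2793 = 218.32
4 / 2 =2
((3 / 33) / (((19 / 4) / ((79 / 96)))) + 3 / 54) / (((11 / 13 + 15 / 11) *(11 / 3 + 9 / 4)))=13949 / 2557704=0.01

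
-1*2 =-2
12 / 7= 1.71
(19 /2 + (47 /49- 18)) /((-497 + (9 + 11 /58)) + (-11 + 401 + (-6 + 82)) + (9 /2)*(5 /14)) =42862 /114835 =0.37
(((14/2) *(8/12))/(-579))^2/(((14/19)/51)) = 4522/1005723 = 0.00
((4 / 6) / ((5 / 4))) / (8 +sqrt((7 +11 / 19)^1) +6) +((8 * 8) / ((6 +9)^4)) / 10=1801228 / 45309375 - 8 * sqrt(19) / 4475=0.03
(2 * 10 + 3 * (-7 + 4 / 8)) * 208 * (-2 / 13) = -16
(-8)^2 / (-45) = -64 / 45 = -1.42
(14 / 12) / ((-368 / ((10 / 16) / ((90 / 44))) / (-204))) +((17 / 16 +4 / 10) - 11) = -309337 / 33120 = -9.34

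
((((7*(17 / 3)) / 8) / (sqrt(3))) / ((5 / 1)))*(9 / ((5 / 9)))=1071*sqrt(3) / 200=9.28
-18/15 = -1.20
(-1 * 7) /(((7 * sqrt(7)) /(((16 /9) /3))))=-16 * sqrt(7) /189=-0.22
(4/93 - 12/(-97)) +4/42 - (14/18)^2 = -584767/1704969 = -0.34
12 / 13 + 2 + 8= 142 / 13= 10.92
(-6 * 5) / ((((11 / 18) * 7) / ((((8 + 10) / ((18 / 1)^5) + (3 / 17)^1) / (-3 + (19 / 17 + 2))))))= -1574725 / 149688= -10.52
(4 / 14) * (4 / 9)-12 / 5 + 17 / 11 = -2521 / 3465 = -0.73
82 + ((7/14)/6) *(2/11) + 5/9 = 16349/198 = 82.57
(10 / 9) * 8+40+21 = 629 / 9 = 69.89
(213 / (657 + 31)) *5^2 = 5325 / 688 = 7.74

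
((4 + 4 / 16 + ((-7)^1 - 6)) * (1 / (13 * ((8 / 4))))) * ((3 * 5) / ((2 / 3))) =-1575 / 208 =-7.57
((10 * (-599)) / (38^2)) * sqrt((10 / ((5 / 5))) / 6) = -2995 * sqrt(15) / 2166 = -5.36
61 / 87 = 0.70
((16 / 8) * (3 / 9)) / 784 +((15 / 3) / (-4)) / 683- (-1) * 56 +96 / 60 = 231319969 / 4016040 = 57.60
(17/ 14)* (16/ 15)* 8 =1088/ 105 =10.36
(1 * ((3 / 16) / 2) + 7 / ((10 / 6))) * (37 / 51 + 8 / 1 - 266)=-3004709 / 2720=-1104.67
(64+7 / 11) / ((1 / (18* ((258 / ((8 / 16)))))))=6603768 / 11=600342.55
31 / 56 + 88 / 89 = 7687 / 4984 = 1.54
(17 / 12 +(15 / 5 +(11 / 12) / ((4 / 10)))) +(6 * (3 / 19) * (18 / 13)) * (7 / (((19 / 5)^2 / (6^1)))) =10.52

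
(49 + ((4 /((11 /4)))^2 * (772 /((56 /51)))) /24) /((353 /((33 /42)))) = 93999 /380534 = 0.25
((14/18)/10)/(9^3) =7/65610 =0.00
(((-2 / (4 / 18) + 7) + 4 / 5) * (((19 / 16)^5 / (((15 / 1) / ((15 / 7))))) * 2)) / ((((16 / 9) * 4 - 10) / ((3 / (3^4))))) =0.01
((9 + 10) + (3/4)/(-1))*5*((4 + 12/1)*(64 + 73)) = 200020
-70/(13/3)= -210/13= -16.15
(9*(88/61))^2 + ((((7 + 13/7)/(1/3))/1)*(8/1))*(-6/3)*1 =-6682848/26047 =-256.57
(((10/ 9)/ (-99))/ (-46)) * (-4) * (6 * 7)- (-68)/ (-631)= -641188/ 4310361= -0.15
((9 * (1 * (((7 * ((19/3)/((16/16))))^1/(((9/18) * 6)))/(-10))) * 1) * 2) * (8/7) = -30.40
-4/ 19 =-0.21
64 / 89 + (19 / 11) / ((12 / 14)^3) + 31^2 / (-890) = 2518717 / 1057320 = 2.38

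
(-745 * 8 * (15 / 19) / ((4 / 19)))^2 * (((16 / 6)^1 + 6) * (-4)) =-17316780000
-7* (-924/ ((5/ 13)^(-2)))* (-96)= -91853.25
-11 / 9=-1.22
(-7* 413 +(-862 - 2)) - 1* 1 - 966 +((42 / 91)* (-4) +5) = -61345 / 13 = -4718.85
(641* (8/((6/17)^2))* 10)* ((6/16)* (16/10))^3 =2222988/25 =88919.52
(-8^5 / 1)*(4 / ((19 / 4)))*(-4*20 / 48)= 2621440 / 57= 45990.18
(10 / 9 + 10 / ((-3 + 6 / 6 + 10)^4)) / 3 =0.37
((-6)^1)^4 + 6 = 1302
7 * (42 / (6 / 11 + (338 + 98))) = 33 / 49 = 0.67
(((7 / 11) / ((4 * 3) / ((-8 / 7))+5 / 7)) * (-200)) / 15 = 0.87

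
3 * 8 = 24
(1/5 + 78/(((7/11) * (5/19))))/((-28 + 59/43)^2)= 30155341/45885875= 0.66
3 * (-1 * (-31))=93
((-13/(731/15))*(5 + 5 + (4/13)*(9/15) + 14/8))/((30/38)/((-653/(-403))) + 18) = -38498921/223560268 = -0.17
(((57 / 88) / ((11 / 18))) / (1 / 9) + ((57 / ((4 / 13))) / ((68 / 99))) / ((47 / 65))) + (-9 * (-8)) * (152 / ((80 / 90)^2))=22017337731 / 1546864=14233.53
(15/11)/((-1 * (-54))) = 5/198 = 0.03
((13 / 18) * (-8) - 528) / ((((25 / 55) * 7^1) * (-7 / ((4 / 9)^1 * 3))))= 211376 / 6615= 31.95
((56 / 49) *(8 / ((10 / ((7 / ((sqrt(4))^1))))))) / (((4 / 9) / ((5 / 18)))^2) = 5 / 4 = 1.25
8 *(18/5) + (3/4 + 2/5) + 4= 679/20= 33.95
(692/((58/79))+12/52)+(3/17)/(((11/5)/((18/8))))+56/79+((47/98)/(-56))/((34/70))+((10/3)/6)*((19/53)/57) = 5896308950236339/6248355697584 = 943.66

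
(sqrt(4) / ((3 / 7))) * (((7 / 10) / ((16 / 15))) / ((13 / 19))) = 931 / 208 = 4.48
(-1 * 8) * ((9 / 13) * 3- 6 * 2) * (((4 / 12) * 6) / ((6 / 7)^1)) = 2408 / 13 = 185.23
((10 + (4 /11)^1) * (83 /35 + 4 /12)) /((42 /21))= 5396 /385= 14.02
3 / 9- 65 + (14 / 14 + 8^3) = 448.33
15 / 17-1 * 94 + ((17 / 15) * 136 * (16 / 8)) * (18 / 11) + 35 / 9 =3493972 / 8415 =415.21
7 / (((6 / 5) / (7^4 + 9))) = 42175 / 3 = 14058.33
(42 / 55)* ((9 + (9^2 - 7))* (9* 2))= 62748 / 55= 1140.87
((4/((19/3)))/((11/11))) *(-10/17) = -120/323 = -0.37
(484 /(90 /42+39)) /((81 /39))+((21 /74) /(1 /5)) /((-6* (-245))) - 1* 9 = -1679129 /503496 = -3.33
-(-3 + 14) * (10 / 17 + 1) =-297 / 17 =-17.47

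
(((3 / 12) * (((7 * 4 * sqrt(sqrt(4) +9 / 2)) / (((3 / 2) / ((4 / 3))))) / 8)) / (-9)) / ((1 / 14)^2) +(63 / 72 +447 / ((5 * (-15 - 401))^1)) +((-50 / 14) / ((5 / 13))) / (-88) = 122621 / 160160 - 686 * sqrt(26) / 81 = -42.42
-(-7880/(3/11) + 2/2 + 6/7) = 606721/21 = 28891.48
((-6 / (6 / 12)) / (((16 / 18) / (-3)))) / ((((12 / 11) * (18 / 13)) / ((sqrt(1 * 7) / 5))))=429 * sqrt(7) / 80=14.19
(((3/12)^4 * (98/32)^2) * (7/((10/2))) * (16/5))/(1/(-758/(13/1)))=-9.57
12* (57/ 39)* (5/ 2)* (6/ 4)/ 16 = 855/ 208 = 4.11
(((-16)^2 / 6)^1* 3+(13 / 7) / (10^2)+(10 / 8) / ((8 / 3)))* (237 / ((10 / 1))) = 3045.15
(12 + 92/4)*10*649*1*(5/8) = 567875/4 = 141968.75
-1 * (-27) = 27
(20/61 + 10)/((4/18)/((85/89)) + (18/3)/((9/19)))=240975/300974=0.80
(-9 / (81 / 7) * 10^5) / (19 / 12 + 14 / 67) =-187600000 / 4323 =-43395.79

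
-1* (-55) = 55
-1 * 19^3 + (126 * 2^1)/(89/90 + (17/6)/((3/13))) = -1361161/199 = -6840.01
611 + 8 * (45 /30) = 623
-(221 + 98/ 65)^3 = -3025346750847/ 274625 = -11016283.12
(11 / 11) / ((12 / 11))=11 / 12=0.92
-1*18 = -18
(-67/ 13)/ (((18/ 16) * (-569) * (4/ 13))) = 134/ 5121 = 0.03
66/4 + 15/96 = 533/32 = 16.66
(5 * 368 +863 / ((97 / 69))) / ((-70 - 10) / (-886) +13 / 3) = 316337883 / 570263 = 554.72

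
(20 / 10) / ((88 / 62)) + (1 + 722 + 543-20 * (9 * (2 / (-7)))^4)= 20757643 / 52822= 392.97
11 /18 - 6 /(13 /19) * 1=-1909 /234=-8.16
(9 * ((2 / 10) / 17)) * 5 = 9 / 17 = 0.53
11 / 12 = 0.92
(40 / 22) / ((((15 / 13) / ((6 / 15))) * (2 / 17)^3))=63869 / 165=387.08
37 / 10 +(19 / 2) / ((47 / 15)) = 1582 / 235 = 6.73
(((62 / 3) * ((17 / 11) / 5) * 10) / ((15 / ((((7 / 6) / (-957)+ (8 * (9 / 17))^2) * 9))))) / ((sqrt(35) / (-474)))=-58314618196 * sqrt(35) / 6263565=-55079.48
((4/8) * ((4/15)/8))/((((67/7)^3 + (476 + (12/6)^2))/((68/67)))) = 5831/467730015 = 0.00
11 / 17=0.65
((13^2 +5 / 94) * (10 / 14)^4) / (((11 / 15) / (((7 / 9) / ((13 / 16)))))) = 132425000 / 2305303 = 57.44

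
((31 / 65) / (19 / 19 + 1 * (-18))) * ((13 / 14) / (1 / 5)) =-0.13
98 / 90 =49 / 45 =1.09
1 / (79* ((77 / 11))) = 1 / 553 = 0.00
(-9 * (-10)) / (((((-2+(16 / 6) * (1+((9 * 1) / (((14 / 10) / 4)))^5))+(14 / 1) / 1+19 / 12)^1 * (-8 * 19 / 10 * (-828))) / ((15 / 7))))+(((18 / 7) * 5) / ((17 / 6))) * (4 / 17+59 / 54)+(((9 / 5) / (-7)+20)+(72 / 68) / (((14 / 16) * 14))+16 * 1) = 1044104928809285028137 / 24945765755191892870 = 41.85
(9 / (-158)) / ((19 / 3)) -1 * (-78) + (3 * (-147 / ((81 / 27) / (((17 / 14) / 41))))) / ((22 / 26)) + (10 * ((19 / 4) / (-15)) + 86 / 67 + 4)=20399918939 / 272134302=74.96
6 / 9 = 2 / 3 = 0.67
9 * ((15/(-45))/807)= -1/269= -0.00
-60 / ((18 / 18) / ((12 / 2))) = -360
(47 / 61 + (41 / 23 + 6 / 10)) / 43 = 22119 / 301645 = 0.07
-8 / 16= -1 / 2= -0.50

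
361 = 361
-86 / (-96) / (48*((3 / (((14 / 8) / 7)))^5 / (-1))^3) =-0.00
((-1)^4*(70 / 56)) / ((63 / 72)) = 10 / 7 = 1.43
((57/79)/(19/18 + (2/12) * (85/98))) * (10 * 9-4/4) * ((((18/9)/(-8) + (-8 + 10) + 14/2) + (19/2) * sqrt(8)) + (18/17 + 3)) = 1948595103/2843131 + 170026668 * sqrt(2)/167243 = 2123.12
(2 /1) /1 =2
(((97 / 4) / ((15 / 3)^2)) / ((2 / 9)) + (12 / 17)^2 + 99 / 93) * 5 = 10621407 / 358360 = 29.64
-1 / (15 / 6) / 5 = -2 / 25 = -0.08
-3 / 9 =-1 / 3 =-0.33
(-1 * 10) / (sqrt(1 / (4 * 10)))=-20 * sqrt(10)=-63.25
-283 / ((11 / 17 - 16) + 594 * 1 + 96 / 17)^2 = -81787 / 98664489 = -0.00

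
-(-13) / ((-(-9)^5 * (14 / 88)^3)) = 1107392 / 20253807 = 0.05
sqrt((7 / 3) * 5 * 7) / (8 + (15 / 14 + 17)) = 0.35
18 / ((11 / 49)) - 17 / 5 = 4223 / 55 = 76.78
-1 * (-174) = 174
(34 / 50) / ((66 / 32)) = 0.33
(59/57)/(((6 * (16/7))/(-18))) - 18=-5885/304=-19.36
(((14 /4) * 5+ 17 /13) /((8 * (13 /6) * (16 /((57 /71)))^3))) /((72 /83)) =2505476097 /15856293380096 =0.00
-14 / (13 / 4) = -56 / 13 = -4.31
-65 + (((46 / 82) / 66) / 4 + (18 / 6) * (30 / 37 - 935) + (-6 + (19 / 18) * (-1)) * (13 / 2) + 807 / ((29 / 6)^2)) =-2878.88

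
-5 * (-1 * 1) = 5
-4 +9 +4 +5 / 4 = 41 / 4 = 10.25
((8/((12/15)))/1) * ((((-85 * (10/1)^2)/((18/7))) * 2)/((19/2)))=-1190000/171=-6959.06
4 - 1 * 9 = -5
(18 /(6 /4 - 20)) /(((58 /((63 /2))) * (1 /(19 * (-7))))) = 75411 /1073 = 70.28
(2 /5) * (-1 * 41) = -82 /5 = -16.40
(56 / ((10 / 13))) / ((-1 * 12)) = -91 / 15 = -6.07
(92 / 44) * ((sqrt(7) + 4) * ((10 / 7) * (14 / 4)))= 115 * sqrt(7) / 11 + 460 / 11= 69.48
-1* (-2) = 2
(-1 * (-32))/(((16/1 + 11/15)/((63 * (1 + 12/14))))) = 56160/251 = 223.75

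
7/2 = 3.50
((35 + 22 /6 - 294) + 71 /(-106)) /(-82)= 81409 /26076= 3.12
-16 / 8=-2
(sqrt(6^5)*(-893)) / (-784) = 8037*sqrt(6) / 196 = 100.44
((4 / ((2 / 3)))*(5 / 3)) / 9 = 1.11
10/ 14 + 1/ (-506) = 0.71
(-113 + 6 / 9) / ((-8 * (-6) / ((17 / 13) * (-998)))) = 2858771 / 936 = 3054.24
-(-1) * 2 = 2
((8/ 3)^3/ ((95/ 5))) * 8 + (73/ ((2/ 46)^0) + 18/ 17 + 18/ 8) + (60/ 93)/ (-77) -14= 5852486503/ 83268108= 70.28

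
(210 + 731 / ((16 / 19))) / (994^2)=17249 / 15808576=0.00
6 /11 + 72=798 /11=72.55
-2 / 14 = -0.14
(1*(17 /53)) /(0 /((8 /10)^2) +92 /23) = 17 /212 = 0.08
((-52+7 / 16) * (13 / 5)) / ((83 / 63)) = -135135 / 1328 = -101.76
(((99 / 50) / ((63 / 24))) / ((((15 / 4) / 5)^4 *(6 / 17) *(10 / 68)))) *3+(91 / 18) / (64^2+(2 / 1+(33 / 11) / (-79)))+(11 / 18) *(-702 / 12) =80045925259 / 784444500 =102.04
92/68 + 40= 703/17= 41.35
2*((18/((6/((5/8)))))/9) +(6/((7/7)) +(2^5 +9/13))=6101/156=39.11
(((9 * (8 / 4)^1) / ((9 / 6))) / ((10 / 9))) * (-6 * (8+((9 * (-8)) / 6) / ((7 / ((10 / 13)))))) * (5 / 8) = -270.59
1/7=0.14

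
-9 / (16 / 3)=-27 / 16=-1.69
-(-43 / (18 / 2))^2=-22.83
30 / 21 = 10 / 7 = 1.43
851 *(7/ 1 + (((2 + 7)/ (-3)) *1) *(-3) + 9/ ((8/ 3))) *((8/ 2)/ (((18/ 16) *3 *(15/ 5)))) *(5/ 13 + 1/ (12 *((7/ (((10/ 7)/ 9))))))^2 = 23315135382625/ 23960253681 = 973.08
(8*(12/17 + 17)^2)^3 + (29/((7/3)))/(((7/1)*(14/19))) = 261211955427975170389/16558372334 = 15775219336.72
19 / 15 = 1.27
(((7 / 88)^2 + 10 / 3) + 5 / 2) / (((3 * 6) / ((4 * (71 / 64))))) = 9632357 / 6690816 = 1.44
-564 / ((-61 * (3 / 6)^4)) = 147.93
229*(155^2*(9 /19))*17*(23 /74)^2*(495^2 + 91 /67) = 1048677008079.58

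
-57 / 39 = -19 / 13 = -1.46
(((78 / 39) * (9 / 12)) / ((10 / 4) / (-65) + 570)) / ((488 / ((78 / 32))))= 1521 / 115706752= 0.00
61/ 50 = 1.22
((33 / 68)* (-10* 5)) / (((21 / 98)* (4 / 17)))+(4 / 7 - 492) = -27235 / 28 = -972.68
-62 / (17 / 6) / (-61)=372 / 1037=0.36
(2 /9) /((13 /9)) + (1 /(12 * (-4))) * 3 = 19 /208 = 0.09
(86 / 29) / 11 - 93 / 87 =-255 / 319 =-0.80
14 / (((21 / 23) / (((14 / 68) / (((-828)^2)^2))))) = 7 / 1042230281472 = 0.00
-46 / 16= -23 / 8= -2.88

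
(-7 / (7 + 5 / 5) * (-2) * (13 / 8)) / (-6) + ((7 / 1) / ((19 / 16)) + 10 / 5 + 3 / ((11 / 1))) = 308725 / 40128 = 7.69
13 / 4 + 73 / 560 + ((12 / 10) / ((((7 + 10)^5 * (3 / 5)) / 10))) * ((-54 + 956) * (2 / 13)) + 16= 200346409073 / 10336558960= 19.38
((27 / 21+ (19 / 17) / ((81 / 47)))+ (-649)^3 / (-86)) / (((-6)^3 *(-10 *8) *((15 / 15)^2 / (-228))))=-10012670662721 / 238738752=-41939.86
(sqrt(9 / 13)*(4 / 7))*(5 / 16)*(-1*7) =-15*sqrt(13) / 52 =-1.04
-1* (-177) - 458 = -281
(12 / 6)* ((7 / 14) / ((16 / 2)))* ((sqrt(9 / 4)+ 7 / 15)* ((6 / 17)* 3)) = 177 / 680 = 0.26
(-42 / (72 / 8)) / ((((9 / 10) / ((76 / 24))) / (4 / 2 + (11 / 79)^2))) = -33.16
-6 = -6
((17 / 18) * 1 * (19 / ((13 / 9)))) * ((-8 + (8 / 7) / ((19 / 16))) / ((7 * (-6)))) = 102 / 49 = 2.08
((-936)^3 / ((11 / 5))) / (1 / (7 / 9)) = -3188989440 / 11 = -289908130.91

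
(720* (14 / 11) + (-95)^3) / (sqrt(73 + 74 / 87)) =-1884209* sqrt(22359) / 2827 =-99661.97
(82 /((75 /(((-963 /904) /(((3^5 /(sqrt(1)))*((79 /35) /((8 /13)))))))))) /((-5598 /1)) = 30709 /131554833345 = 0.00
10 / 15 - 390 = -1168 / 3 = -389.33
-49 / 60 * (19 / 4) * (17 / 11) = -15827 / 2640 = -6.00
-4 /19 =-0.21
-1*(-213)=213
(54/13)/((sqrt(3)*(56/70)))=45*sqrt(3)/26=3.00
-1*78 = -78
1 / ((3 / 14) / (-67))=-938 / 3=-312.67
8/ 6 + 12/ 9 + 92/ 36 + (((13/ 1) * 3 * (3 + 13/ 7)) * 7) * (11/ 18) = 815.56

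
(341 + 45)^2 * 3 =446988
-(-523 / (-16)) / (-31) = 523 / 496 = 1.05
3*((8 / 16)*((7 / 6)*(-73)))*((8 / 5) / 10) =-511 / 25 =-20.44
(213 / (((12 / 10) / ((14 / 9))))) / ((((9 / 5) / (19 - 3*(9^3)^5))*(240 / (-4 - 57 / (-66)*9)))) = -15924778293817696205 / 10692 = -1489410614835175.48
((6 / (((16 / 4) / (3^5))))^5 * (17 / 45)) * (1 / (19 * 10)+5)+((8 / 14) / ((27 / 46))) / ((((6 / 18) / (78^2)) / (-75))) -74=2588943441724214209 / 212800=12166087602087.47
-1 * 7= -7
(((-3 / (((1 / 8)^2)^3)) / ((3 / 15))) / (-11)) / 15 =262144 / 11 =23831.27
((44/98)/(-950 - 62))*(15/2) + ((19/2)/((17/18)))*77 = 59356581/76636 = 774.53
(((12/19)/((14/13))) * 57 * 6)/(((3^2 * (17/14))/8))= 2496/17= 146.82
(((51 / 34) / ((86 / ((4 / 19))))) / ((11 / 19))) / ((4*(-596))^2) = 3 / 2688274688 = 0.00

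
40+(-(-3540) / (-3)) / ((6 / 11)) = -6370 / 3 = -2123.33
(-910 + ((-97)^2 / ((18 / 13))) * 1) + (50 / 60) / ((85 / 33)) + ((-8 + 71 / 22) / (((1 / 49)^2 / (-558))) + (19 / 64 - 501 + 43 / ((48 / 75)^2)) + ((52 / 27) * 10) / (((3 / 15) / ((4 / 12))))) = 24816153162221 / 3877632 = 6399821.63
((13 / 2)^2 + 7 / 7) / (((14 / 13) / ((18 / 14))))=20241 / 392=51.64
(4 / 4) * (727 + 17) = 744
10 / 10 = 1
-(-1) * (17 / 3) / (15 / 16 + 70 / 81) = 7344 / 2335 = 3.15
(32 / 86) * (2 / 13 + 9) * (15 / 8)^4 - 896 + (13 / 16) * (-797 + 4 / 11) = -2363056435 / 1574144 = -1501.17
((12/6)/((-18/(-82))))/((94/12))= 164/141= 1.16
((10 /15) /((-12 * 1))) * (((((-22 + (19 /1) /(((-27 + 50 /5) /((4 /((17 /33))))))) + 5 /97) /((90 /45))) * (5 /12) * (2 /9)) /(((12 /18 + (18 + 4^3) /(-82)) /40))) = -21463925 /2270673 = -9.45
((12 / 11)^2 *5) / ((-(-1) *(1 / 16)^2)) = 184320 / 121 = 1523.31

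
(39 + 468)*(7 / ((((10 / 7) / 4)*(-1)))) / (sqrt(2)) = -24843*sqrt(2) / 5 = -7026.66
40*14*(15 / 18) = 1400 / 3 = 466.67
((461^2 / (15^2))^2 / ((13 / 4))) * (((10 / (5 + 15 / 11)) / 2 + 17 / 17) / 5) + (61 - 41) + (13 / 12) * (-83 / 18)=722753406181 / 7371000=98053.64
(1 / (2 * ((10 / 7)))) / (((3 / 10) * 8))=7 / 48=0.15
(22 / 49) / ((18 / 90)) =110 / 49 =2.24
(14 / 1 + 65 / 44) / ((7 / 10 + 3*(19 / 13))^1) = 44265 / 14542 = 3.04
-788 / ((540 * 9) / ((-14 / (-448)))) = -0.01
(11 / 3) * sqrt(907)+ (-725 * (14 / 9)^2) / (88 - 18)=-2030 / 81+ 11 * sqrt(907) / 3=85.37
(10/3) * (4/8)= 5/3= 1.67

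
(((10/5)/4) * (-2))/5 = -1/5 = -0.20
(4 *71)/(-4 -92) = -71/24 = -2.96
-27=-27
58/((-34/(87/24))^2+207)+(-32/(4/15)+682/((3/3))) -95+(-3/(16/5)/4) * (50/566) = 2099050372095/4493061952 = 467.18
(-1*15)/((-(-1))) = -15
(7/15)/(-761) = -7/11415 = -0.00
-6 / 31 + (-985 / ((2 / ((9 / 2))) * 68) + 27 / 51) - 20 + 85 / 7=-139273 / 3472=-40.11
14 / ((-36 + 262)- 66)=7 / 80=0.09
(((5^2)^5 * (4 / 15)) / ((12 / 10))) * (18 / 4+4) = 166015625 / 9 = 18446180.56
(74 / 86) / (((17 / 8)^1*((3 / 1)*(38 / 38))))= 296 / 2193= 0.13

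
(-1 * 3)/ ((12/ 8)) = -2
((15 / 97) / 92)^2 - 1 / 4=-19909219 / 79637776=-0.25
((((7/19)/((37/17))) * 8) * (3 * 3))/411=0.03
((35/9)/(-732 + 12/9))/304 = -35/1999104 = -0.00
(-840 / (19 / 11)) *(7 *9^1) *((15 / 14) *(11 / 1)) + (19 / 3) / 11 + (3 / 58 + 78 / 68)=-111616179770 / 309111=-361087.70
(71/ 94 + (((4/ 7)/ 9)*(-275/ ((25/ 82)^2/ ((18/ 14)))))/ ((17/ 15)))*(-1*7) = 83135677/ 55930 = 1486.42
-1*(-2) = 2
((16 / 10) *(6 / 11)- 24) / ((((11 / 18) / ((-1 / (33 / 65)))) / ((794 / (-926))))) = -39388752 / 616253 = -63.92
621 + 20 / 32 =4973 / 8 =621.62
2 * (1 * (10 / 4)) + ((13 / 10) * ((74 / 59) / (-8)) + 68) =171799 / 2360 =72.80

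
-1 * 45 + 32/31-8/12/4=-8209/186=-44.13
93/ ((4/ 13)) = 1209/ 4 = 302.25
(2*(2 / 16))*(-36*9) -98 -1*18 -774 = -971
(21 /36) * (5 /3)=35 /36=0.97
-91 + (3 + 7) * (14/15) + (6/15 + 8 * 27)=2021/15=134.73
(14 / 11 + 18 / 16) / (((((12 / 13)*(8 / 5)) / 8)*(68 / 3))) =13715 / 23936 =0.57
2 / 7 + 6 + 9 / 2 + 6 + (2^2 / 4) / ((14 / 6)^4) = 80767 / 4802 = 16.82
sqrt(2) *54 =54 *sqrt(2) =76.37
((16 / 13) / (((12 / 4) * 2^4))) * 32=32 / 39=0.82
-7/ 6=-1.17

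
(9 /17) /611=9 /10387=0.00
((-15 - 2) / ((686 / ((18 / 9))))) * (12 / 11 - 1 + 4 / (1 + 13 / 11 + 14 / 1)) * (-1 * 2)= 0.03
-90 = -90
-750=-750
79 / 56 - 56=-3057 / 56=-54.59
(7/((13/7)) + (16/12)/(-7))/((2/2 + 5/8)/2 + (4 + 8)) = 15632/55965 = 0.28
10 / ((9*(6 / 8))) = 40 / 27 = 1.48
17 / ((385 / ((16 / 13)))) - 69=-345073 / 5005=-68.95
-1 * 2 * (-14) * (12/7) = 48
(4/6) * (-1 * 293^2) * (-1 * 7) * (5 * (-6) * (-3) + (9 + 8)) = 128601802/3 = 42867267.33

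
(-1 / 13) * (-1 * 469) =36.08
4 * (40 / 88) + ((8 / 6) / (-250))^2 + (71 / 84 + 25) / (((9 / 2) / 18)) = 1139109683 / 10828125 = 105.20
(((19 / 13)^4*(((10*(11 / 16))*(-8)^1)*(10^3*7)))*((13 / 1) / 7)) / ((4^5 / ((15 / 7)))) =-13439353125 / 1968512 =-6827.16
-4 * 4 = -16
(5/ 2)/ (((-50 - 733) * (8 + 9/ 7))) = -7/ 20358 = -0.00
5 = 5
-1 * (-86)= 86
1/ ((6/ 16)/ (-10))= -26.67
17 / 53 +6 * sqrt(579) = 144.70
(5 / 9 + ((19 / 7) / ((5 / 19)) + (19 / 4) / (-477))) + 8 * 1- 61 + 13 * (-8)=-146.14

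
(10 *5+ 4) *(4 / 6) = 36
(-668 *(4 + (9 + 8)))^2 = 196784784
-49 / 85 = -0.58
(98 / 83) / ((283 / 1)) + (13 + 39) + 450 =11791576 / 23489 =502.00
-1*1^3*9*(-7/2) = 63/2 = 31.50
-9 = -9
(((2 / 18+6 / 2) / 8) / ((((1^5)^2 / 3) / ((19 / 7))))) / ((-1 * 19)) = -1 / 6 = -0.17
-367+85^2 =6858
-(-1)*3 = 3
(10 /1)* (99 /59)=16.78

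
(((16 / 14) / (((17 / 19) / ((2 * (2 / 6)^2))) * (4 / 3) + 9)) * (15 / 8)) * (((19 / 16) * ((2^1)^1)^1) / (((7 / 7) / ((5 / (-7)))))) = -9025 / 35672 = -0.25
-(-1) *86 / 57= 1.51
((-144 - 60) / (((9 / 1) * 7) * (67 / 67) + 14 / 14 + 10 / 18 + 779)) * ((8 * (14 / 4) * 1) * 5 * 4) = -128520 / 949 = -135.43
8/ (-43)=-0.19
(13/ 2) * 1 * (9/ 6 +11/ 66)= 65/ 6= 10.83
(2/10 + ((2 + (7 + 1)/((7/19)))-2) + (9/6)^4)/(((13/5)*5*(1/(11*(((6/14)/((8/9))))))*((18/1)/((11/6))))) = 1827947/1630720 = 1.12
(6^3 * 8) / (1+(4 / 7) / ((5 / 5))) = 12096 / 11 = 1099.64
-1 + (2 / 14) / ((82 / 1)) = -573 / 574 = -1.00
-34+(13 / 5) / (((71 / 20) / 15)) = -1634 / 71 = -23.01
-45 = -45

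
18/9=2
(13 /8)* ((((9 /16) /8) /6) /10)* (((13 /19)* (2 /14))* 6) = 1521 /1361920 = 0.00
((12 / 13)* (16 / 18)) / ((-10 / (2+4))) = -0.49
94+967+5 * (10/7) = 7477/7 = 1068.14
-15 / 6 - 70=-145 / 2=-72.50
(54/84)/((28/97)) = 873/392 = 2.23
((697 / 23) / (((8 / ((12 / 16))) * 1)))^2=4372281 / 541696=8.07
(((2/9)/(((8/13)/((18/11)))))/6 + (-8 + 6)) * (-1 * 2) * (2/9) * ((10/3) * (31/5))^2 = 964844/2673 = 360.96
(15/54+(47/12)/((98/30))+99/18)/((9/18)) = 12307/882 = 13.95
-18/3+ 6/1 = 0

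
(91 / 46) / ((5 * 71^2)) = 91 / 1159430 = 0.00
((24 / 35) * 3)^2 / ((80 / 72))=23328 / 6125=3.81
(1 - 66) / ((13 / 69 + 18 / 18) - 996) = 4485 / 68642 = 0.07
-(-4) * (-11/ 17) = -44/ 17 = -2.59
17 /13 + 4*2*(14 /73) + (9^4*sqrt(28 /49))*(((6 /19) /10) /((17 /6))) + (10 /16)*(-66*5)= -772137 /3796 + 236196*sqrt(7) /11305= -148.13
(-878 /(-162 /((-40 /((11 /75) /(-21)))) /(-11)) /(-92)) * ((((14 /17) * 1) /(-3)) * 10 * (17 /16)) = -13444375 /1242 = -10824.78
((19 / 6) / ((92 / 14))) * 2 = 133 / 138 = 0.96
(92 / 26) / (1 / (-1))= -46 / 13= -3.54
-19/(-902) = 19/902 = 0.02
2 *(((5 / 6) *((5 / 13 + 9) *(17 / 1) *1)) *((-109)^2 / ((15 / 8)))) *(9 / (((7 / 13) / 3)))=591388656 / 7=84484093.71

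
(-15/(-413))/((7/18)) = 270/2891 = 0.09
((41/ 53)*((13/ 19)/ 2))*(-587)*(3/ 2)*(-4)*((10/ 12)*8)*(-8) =-50059360/ 1007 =-49711.38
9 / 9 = 1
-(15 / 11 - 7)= 62 / 11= 5.64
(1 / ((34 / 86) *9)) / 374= 0.00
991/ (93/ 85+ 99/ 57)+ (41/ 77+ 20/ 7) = 124429097/ 352044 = 353.45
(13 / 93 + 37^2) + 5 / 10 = 1369.64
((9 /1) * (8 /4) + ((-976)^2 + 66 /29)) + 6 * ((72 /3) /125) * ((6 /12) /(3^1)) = 3453162196 /3625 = 952596.47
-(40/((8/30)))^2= -22500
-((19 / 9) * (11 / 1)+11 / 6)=-451 / 18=-25.06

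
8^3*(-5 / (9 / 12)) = -10240 / 3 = -3413.33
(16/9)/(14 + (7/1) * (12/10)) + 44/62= 1541/1953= 0.79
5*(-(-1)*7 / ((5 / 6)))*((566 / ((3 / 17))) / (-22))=-67354 / 11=-6123.09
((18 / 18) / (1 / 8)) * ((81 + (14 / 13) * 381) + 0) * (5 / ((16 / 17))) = 20880.58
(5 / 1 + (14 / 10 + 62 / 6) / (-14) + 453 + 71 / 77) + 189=647.08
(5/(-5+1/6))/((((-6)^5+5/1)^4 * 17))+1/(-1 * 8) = -1797854556560367373/14382836452482937064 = -0.13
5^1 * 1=5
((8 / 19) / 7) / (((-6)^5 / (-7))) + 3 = 55405 / 18468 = 3.00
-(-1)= 1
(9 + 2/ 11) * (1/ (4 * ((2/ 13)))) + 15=2633/ 88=29.92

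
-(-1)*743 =743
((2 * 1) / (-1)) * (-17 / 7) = 34 / 7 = 4.86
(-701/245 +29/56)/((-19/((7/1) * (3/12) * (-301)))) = -197499/3040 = -64.97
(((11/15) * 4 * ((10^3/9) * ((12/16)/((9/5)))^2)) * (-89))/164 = -611875/19926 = -30.71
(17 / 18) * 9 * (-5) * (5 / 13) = -425 / 26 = -16.35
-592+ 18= -574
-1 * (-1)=1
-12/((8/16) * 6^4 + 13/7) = -84/4549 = -0.02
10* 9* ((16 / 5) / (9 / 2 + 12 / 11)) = 2112 / 41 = 51.51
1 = 1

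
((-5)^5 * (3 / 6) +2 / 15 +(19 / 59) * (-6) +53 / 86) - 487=-78038726 / 38055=-2050.68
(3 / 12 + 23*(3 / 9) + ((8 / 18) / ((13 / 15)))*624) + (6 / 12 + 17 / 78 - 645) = -16451 / 52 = -316.37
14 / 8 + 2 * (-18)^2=2599 / 4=649.75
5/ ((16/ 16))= 5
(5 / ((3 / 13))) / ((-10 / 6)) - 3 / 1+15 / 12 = -59 / 4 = -14.75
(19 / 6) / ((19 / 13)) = 13 / 6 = 2.17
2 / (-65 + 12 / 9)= -6 / 191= -0.03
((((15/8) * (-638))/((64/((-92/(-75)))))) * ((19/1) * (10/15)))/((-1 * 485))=139403/232800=0.60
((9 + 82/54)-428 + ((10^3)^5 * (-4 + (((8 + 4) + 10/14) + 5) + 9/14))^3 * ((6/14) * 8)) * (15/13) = 3288843404999999999999999999999999999999999999864679640/280917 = 11707527152148143401787720000000000000000000000000.00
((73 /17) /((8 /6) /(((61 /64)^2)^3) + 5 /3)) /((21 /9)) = 3760987328353 /7040565963459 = 0.53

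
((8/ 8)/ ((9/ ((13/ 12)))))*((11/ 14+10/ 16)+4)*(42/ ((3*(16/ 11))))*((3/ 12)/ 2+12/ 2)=38.40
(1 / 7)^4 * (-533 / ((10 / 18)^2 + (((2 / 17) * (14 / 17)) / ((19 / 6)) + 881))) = -237062943 / 941177915734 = -0.00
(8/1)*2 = 16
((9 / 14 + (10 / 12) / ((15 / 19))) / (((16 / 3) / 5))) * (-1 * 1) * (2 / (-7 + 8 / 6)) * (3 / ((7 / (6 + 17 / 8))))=1.96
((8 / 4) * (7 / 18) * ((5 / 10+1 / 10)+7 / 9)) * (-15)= -434 / 27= -16.07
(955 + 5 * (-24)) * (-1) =-835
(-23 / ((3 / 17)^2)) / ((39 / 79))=-525113 / 351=-1496.05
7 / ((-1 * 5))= -1.40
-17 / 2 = -8.50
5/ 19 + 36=689/ 19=36.26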